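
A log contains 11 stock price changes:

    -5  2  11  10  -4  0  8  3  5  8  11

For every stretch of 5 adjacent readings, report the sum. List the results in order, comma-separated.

-5 2 11 10 -4 → sum 14
2 11 10 -4 0 → sum 19
11 10 -4 0 8 → sum 25
10 -4 0 8 3 → sum 17
-4 0 8 3 5 → sum 12
0 8 3 5 8 → sum 24
8 3 5 8 11 → sum 35

14, 19, 25, 17, 12, 24, 35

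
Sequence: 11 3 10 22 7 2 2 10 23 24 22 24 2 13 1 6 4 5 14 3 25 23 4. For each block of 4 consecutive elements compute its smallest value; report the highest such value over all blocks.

11 3 10 22 → min 3
3 10 22 7 → min 3
10 22 7 2 → min 2
22 7 2 2 → min 2
7 2 2 10 → min 2
2 2 10 23 → min 2
2 10 23 24 → min 2
10 23 24 22 → min 10
23 24 22 24 → min 22
24 22 24 2 → min 2
22 24 2 13 → min 2
24 2 13 1 → min 1
2 13 1 6 → min 1
13 1 6 4 → min 1
1 6 4 5 → min 1
6 4 5 14 → min 4
4 5 14 3 → min 3
5 14 3 25 → min 3
14 3 25 23 → min 3
3 25 23 4 → min 3
Highest of these is 22.

22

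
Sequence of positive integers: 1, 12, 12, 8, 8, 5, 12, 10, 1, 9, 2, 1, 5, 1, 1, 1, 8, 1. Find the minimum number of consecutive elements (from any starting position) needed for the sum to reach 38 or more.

4

add 1: running sum 1 < 38
add 12: running sum 13 < 38
add 12: running sum 25 < 38
add 8: running sum 33 < 38
end 4: [12, 12, 8, 8] sum 40, len 4
end 5: [12, 12, 8, 8, 5] sum 45, len 5
end 6: [12, 8, 8, 5, 12] sum 45, len 5
end 7: [8, 8, 5, 12, 10] sum 43, len 5
end 8: [8, 8, 5, 12, 10, 1] sum 44, len 6
end 9: [8, 5, 12, 10, 1, 9] sum 45, len 6
end 10: [5, 12, 10, 1, 9, 2] sum 39, len 6
end 11: [5, 12, 10, 1, 9, 2, 1] sum 40, len 7
end 12: [12, 10, 1, 9, 2, 1, 5] sum 40, len 7
end 13: [12, 10, 1, 9, 2, 1, 5, 1] sum 41, len 8
end 14: [12, 10, 1, 9, 2, 1, 5, 1, 1] sum 42, len 9
end 15: [12, 10, 1, 9, 2, 1, 5, 1, 1, 1] sum 43, len 10
end 16: [10, 1, 9, 2, 1, 5, 1, 1, 1, 8] sum 39, len 10
end 17: [10, 1, 9, 2, 1, 5, 1, 1, 1, 8, 1] sum 40, len 11
Shortest qualifying length: 4.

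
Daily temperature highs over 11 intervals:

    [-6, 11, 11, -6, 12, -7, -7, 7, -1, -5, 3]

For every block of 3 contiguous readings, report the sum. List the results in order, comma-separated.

16, 16, 17, -1, -2, -7, -1, 1, -3

[-6, 11, 11] → sum 16
[11, 11, -6] → sum 16
[11, -6, 12] → sum 17
[-6, 12, -7] → sum -1
[12, -7, -7] → sum -2
[-7, -7, 7] → sum -7
[-7, 7, -1] → sum -1
[7, -1, -5] → sum 1
[-1, -5, 3] → sum -3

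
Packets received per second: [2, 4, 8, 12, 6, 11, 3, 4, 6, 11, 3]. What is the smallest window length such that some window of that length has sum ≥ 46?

add 2: running sum 2 < 46
add 4: running sum 6 < 46
add 8: running sum 14 < 46
add 12: running sum 26 < 46
add 6: running sum 32 < 46
add 11: running sum 43 < 46
add 3: shortest ending here [2, 4, 8, 12, 6, 11, 3] sum 46, len 7
add 4: shortest ending here [4, 8, 12, 6, 11, 3, 4] sum 48, len 7
add 6: shortest ending here [8, 12, 6, 11, 3, 4, 6] sum 50, len 7
add 11: shortest ending here [12, 6, 11, 3, 4, 6, 11] sum 53, len 7
add 3: shortest ending here [12, 6, 11, 3, 4, 6, 11, 3] sum 56, len 8
Shortest qualifying length: 7.

7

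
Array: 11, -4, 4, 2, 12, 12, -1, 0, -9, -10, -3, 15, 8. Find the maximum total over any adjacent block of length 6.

37

Each size-6 window and its sum:
[11, -4, 4, 2, 12, 12] → sum 37
[-4, 4, 2, 12, 12, -1] → sum 25
[4, 2, 12, 12, -1, 0] → sum 29
[2, 12, 12, -1, 0, -9] → sum 16
[12, 12, -1, 0, -9, -10] → sum 4
[12, -1, 0, -9, -10, -3] → sum -11
[-1, 0, -9, -10, -3, 15] → sum -8
[0, -9, -10, -3, 15, 8] → sum 1
Maximum of these is 37.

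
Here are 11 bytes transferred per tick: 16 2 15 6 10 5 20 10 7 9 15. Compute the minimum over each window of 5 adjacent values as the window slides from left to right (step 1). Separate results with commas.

16 2 15 6 10 → min 2
2 15 6 10 5 → min 2
15 6 10 5 20 → min 5
6 10 5 20 10 → min 5
10 5 20 10 7 → min 5
5 20 10 7 9 → min 5
20 10 7 9 15 → min 7

2, 2, 5, 5, 5, 5, 7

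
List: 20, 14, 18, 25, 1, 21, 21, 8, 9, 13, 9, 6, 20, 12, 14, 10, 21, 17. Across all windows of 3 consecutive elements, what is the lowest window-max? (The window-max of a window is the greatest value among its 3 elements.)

13

(20, 14, 18) → max 20
(14, 18, 25) → max 25
(18, 25, 1) → max 25
(25, 1, 21) → max 25
(1, 21, 21) → max 21
(21, 21, 8) → max 21
(21, 8, 9) → max 21
(8, 9, 13) → max 13
(9, 13, 9) → max 13
(13, 9, 6) → max 13
(9, 6, 20) → max 20
(6, 20, 12) → max 20
(20, 12, 14) → max 20
(12, 14, 10) → max 14
(14, 10, 21) → max 21
(10, 21, 17) → max 21
Lowest of these is 13.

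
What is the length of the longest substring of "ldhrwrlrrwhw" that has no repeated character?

[l] len 1
[l, d] len 2
[l, d, h] len 3
[l, d, h, r] len 4
[l, d, h, r, w] len 5
[w, r] len 2
[w, r, l] len 3
[l, r] len 2
[r] len 1
[r, w] len 2
[r, w, h] len 3
[h, w] len 2
Longest all-distinct length: 5.

5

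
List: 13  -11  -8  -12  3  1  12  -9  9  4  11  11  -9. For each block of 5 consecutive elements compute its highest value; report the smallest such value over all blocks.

13 -11 -8 -12 3 → max 13
-11 -8 -12 3 1 → max 3
-8 -12 3 1 12 → max 12
-12 3 1 12 -9 → max 12
3 1 12 -9 9 → max 12
1 12 -9 9 4 → max 12
12 -9 9 4 11 → max 12
-9 9 4 11 11 → max 11
9 4 11 11 -9 → max 11
Smallest of these is 3.

3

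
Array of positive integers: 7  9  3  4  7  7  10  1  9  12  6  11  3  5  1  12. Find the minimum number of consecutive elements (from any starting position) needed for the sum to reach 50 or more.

add 7: running sum 7 < 50
add 9: running sum 16 < 50
add 3: running sum 19 < 50
add 4: running sum 23 < 50
add 7: running sum 30 < 50
add 7: running sum 37 < 50
add 10: running sum 47 < 50
add 1: running sum 48 < 50
add 9: shortest ending here [9, 3, 4, 7, 7, 10, 1, 9] sum 50, len 8
add 12: shortest ending here [4, 7, 7, 10, 1, 9, 12] sum 50, len 7
add 6: shortest ending here [7, 7, 10, 1, 9, 12, 6] sum 52, len 7
add 11: shortest ending here [7, 10, 1, 9, 12, 6, 11] sum 56, len 7
add 3: shortest ending here [10, 1, 9, 12, 6, 11, 3] sum 52, len 7
add 5: shortest ending here [10, 1, 9, 12, 6, 11, 3, 5] sum 57, len 8
add 1: shortest ending here [10, 1, 9, 12, 6, 11, 3, 5, 1] sum 58, len 9
add 12: shortest ending here [12, 6, 11, 3, 5, 1, 12] sum 50, len 7
Shortest qualifying length: 7.

7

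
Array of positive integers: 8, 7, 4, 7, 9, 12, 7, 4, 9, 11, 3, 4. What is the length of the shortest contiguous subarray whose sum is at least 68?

9

add 8: running sum 8 < 68
add 7: running sum 15 < 68
add 4: running sum 19 < 68
add 7: running sum 26 < 68
add 9: running sum 35 < 68
add 12: running sum 47 < 68
add 7: running sum 54 < 68
add 4: running sum 58 < 68
add 9: running sum 67 < 68
end 9: [7, 4, 7, 9, 12, 7, 4, 9, 11] sum 70, len 9
end 10: [7, 4, 7, 9, 12, 7, 4, 9, 11, 3] sum 73, len 10
end 11: [4, 7, 9, 12, 7, 4, 9, 11, 3, 4] sum 70, len 10
Shortest qualifying length: 9.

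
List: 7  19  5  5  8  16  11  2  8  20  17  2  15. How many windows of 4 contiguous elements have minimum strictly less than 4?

6

[7, 19, 5, 5] → min 5
[19, 5, 5, 8] → min 5
[5, 5, 8, 16] → min 5
[5, 8, 16, 11] → min 5
[8, 16, 11, 2] → min 2  < 4 ✓
[16, 11, 2, 8] → min 2  < 4 ✓
[11, 2, 8, 20] → min 2  < 4 ✓
[2, 8, 20, 17] → min 2  < 4 ✓
[8, 20, 17, 2] → min 2  < 4 ✓
[20, 17, 2, 15] → min 2  < 4 ✓
6 windows satisfy the condition.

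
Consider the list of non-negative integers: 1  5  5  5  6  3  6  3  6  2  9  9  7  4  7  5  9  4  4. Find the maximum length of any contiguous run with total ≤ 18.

4

Extend to the right; shrink from the left whenever the sum exceeds 18:
[1] sum 1 len 1
[1, 5] sum 6 len 2
[1, 5, 5] sum 11 len 3
[1, 5, 5, 5] sum 16 len 4
[5, 5, 6] sum 16 len 3
[5, 6, 3] sum 14 len 3
[6, 3, 6] sum 15 len 3
[6, 3, 6, 3] sum 18 len 4
[3, 6, 3, 6] sum 18 len 4
[6, 3, 6, 2] sum 17 len 4
[6, 2, 9] sum 17 len 3
[9, 9] sum 18 len 2
[9, 7] sum 16 len 2
[7, 4] sum 11 len 2
[7, 4, 7] sum 18 len 3
[4, 7, 5] sum 16 len 3
[5, 9] sum 14 len 2
[5, 9, 4] sum 18 len 3
[9, 4, 4] sum 17 len 3
Longest length seen: 4.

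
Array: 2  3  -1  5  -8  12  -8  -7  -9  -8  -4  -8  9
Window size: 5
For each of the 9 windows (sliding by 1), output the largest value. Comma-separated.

5, 12, 12, 12, 12, 12, -4, -4, 9

2 3 -1 5 -8 → max 5
3 -1 5 -8 12 → max 12
-1 5 -8 12 -8 → max 12
5 -8 12 -8 -7 → max 12
-8 12 -8 -7 -9 → max 12
12 -8 -7 -9 -8 → max 12
-8 -7 -9 -8 -4 → max -4
-7 -9 -8 -4 -8 → max -4
-9 -8 -4 -8 9 → max 9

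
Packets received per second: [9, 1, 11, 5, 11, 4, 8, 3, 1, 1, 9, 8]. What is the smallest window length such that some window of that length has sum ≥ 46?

7

Extend right; whenever the sum reaches 46, record the length and shrink from the left:
add 9: running sum 9 < 46
add 1: running sum 10 < 46
add 11: running sum 21 < 46
add 5: running sum 26 < 46
add 11: running sum 37 < 46
add 4: running sum 41 < 46
end 6: [9, 1, 11, 5, 11, 4, 8] sum 49, len 7
end 7: [9, 1, 11, 5, 11, 4, 8, 3] sum 52, len 8
end 8: [9, 1, 11, 5, 11, 4, 8, 3, 1] sum 53, len 9
end 9: [9, 1, 11, 5, 11, 4, 8, 3, 1, 1] sum 54, len 10
end 10: [11, 5, 11, 4, 8, 3, 1, 1, 9] sum 53, len 9
end 11: [5, 11, 4, 8, 3, 1, 1, 9, 8] sum 50, len 9
Shortest qualifying length: 7.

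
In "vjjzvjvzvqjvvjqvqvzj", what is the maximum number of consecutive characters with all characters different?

4

add v: [v] len 1
add j: [v, j] len 2
add j (repeat j, move left end past it): [j] len 1
add z: [j, z] len 2
add v: [j, z, v] len 3
add j (repeat j, move left end past it): [z, v, j] len 3
add v (repeat v, move left end past it): [j, v] len 2
add z: [j, v, z] len 3
add v (repeat v, move left end past it): [z, v] len 2
add q: [z, v, q] len 3
add j: [z, v, q, j] len 4
add v (repeat v, move left end past it): [q, j, v] len 3
add v (repeat v, move left end past it): [v] len 1
add j: [v, j] len 2
add q: [v, j, q] len 3
add v (repeat v, move left end past it): [j, q, v] len 3
add q (repeat q, move left end past it): [v, q] len 2
add v (repeat v, move left end past it): [q, v] len 2
add z: [q, v, z] len 3
add j: [q, v, z, j] len 4
Longest all-distinct length: 4.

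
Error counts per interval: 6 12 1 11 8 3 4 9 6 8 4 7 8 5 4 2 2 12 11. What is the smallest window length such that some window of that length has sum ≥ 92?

14

add 6: running sum 6 < 92
add 12: running sum 18 < 92
add 1: running sum 19 < 92
add 11: running sum 30 < 92
add 8: running sum 38 < 92
add 3: running sum 41 < 92
add 4: running sum 45 < 92
add 9: running sum 54 < 92
add 6: running sum 60 < 92
add 8: running sum 68 < 92
add 4: running sum 72 < 92
add 7: running sum 79 < 92
add 8: running sum 87 < 92
add 5: shortest ending here [6, 12, 1, 11, 8, 3, 4, 9, 6, 8, 4, 7, 8, 5] sum 92, len 14
add 4: shortest ending here [6, 12, 1, 11, 8, 3, 4, 9, 6, 8, 4, 7, 8, 5, 4] sum 96, len 15
add 2: shortest ending here [12, 1, 11, 8, 3, 4, 9, 6, 8, 4, 7, 8, 5, 4, 2] sum 92, len 15
add 2: shortest ending here [12, 1, 11, 8, 3, 4, 9, 6, 8, 4, 7, 8, 5, 4, 2, 2] sum 94, len 16
add 12: shortest ending here [11, 8, 3, 4, 9, 6, 8, 4, 7, 8, 5, 4, 2, 2, 12] sum 93, len 15
add 11: shortest ending here [8, 3, 4, 9, 6, 8, 4, 7, 8, 5, 4, 2, 2, 12, 11] sum 93, len 15
Shortest qualifying length: 14.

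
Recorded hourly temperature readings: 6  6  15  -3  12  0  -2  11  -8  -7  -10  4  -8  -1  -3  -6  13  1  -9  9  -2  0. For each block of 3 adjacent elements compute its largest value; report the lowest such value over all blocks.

-7

Each size-3 window and its max:
[6, 6, 15] → max 15
[6, 15, -3] → max 15
[15, -3, 12] → max 15
[-3, 12, 0] → max 12
[12, 0, -2] → max 12
[0, -2, 11] → max 11
[-2, 11, -8] → max 11
[11, -8, -7] → max 11
[-8, -7, -10] → max -7
[-7, -10, 4] → max 4
[-10, 4, -8] → max 4
[4, -8, -1] → max 4
[-8, -1, -3] → max -1
[-1, -3, -6] → max -1
[-3, -6, 13] → max 13
[-6, 13, 1] → max 13
[13, 1, -9] → max 13
[1, -9, 9] → max 9
[-9, 9, -2] → max 9
[9, -2, 0] → max 9
Lowest of these is -7.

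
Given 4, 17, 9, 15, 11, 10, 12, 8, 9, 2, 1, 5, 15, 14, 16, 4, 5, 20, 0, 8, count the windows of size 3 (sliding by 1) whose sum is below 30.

9

4 17 9 → sum 30
17 9 15 → sum 41
9 15 11 → sum 35
15 11 10 → sum 36
11 10 12 → sum 33
10 12 8 → sum 30
12 8 9 → sum 29  < 30 ✓
8 9 2 → sum 19  < 30 ✓
9 2 1 → sum 12  < 30 ✓
2 1 5 → sum 8  < 30 ✓
1 5 15 → sum 21  < 30 ✓
5 15 14 → sum 34
15 14 16 → sum 45
14 16 4 → sum 34
16 4 5 → sum 25  < 30 ✓
4 5 20 → sum 29  < 30 ✓
5 20 0 → sum 25  < 30 ✓
20 0 8 → sum 28  < 30 ✓
9 windows satisfy the condition.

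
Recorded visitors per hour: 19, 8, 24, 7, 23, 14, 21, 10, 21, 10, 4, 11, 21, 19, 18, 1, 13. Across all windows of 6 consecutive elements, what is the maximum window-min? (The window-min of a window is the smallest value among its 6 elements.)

10

Each size-6 window and its min:
(19, 8, 24, 7, 23, 14) → min 7
(8, 24, 7, 23, 14, 21) → min 7
(24, 7, 23, 14, 21, 10) → min 7
(7, 23, 14, 21, 10, 21) → min 7
(23, 14, 21, 10, 21, 10) → min 10
(14, 21, 10, 21, 10, 4) → min 4
(21, 10, 21, 10, 4, 11) → min 4
(10, 21, 10, 4, 11, 21) → min 4
(21, 10, 4, 11, 21, 19) → min 4
(10, 4, 11, 21, 19, 18) → min 4
(4, 11, 21, 19, 18, 1) → min 1
(11, 21, 19, 18, 1, 13) → min 1
Maximum of these is 10.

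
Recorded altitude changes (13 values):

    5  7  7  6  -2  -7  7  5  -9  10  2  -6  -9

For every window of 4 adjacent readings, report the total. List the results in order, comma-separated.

5 7 7 6 → sum 25
7 7 6 -2 → sum 18
7 6 -2 -7 → sum 4
6 -2 -7 7 → sum 4
-2 -7 7 5 → sum 3
-7 7 5 -9 → sum -4
7 5 -9 10 → sum 13
5 -9 10 2 → sum 8
-9 10 2 -6 → sum -3
10 2 -6 -9 → sum -3

25, 18, 4, 4, 3, -4, 13, 8, -3, -3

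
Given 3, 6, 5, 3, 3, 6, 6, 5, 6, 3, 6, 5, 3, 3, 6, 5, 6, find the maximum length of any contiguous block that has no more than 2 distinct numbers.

4

[3] 1 distinct, len 1
[3, 6] 2 distinct, len 2
[6, 5] 2 distinct, len 2
[5, 3] 2 distinct, len 2
[5, 3, 3] 2 distinct, len 3
[3, 3, 6] 2 distinct, len 3
[3, 3, 6, 6] 2 distinct, len 4
[6, 6, 5] 2 distinct, len 3
[6, 6, 5, 6] 2 distinct, len 4
[6, 3] 2 distinct, len 2
[6, 3, 6] 2 distinct, len 3
[6, 5] 2 distinct, len 2
[5, 3] 2 distinct, len 2
[5, 3, 3] 2 distinct, len 3
[3, 3, 6] 2 distinct, len 3
[6, 5] 2 distinct, len 2
[6, 5, 6] 2 distinct, len 3
Longest length with ≤2 distinct: 4.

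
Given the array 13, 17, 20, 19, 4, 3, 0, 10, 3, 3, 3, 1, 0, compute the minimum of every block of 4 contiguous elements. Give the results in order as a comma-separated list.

[13, 17, 20, 19] → min 13
[17, 20, 19, 4] → min 4
[20, 19, 4, 3] → min 3
[19, 4, 3, 0] → min 0
[4, 3, 0, 10] → min 0
[3, 0, 10, 3] → min 0
[0, 10, 3, 3] → min 0
[10, 3, 3, 3] → min 3
[3, 3, 3, 1] → min 1
[3, 3, 1, 0] → min 0

13, 4, 3, 0, 0, 0, 0, 3, 1, 0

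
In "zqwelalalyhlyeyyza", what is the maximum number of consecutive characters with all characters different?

[z] len 1
[z, q] len 2
[z, q, w] len 3
[z, q, w, e] len 4
[z, q, w, e, l] len 5
[z, q, w, e, l, a] len 6
[a, l] len 2
[l, a] len 2
[a, l] len 2
[a, l, y] len 3
[a, l, y, h] len 4
[y, h, l] len 3
[h, l, y] len 3
[h, l, y, e] len 4
[e, y] len 2
[y] len 1
[y, z] len 2
[y, z, a] len 3
Longest all-distinct length: 6.

6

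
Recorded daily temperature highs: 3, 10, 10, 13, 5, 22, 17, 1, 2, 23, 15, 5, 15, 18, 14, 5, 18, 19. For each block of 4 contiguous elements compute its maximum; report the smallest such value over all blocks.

13

(3, 10, 10, 13) → max 13
(10, 10, 13, 5) → max 13
(10, 13, 5, 22) → max 22
(13, 5, 22, 17) → max 22
(5, 22, 17, 1) → max 22
(22, 17, 1, 2) → max 22
(17, 1, 2, 23) → max 23
(1, 2, 23, 15) → max 23
(2, 23, 15, 5) → max 23
(23, 15, 5, 15) → max 23
(15, 5, 15, 18) → max 18
(5, 15, 18, 14) → max 18
(15, 18, 14, 5) → max 18
(18, 14, 5, 18) → max 18
(14, 5, 18, 19) → max 19
Smallest of these is 13.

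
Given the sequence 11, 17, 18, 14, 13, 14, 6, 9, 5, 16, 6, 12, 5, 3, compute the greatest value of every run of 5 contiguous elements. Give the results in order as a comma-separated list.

18, 18, 18, 14, 14, 16, 16, 16, 16, 16

11 17 18 14 13 → max 18
17 18 14 13 14 → max 18
18 14 13 14 6 → max 18
14 13 14 6 9 → max 14
13 14 6 9 5 → max 14
14 6 9 5 16 → max 16
6 9 5 16 6 → max 16
9 5 16 6 12 → max 16
5 16 6 12 5 → max 16
16 6 12 5 3 → max 16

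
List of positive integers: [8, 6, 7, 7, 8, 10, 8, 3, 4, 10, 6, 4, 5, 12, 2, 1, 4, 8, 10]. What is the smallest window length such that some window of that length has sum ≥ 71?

add 8: running sum 8 < 71
add 6: running sum 14 < 71
add 7: running sum 21 < 71
add 7: running sum 28 < 71
add 8: running sum 36 < 71
add 10: running sum 46 < 71
add 8: running sum 54 < 71
add 3: running sum 57 < 71
add 4: running sum 61 < 71
end 9: [8, 6, 7, 7, 8, 10, 8, 3, 4, 10] sum 71, len 10
end 10: [8, 6, 7, 7, 8, 10, 8, 3, 4, 10, 6] sum 77, len 11
end 11: [6, 7, 7, 8, 10, 8, 3, 4, 10, 6, 4] sum 73, len 11
end 12: [7, 7, 8, 10, 8, 3, 4, 10, 6, 4, 5] sum 72, len 11
end 13: [7, 8, 10, 8, 3, 4, 10, 6, 4, 5, 12] sum 77, len 11
end 14: [8, 10, 8, 3, 4, 10, 6, 4, 5, 12, 2] sum 72, len 11
end 15: [8, 10, 8, 3, 4, 10, 6, 4, 5, 12, 2, 1] sum 73, len 12
end 16: [8, 10, 8, 3, 4, 10, 6, 4, 5, 12, 2, 1, 4] sum 77, len 13
end 17: [10, 8, 3, 4, 10, 6, 4, 5, 12, 2, 1, 4, 8] sum 77, len 13
end 18: [8, 3, 4, 10, 6, 4, 5, 12, 2, 1, 4, 8, 10] sum 77, len 13
Shortest qualifying length: 10.

10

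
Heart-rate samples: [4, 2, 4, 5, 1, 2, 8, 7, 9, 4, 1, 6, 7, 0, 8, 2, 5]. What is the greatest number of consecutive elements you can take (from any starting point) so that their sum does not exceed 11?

[4] sum 4 len 1
[4, 2] sum 6 len 2
[4, 2, 4] sum 10 len 3
[2, 4, 5] sum 11 len 3
[4, 5, 1] sum 10 len 3
[5, 1, 2] sum 8 len 3
[1, 2, 8] sum 11 len 3
[7] sum 7 len 1
[9] sum 9 len 1
[4] sum 4 len 1
[4, 1] sum 5 len 2
[4, 1, 6] sum 11 len 3
[7] sum 7 len 1
[7, 0] sum 7 len 2
[0, 8] sum 8 len 2
[0, 8, 2] sum 10 len 3
[2, 5] sum 7 len 2
Longest length seen: 3.

3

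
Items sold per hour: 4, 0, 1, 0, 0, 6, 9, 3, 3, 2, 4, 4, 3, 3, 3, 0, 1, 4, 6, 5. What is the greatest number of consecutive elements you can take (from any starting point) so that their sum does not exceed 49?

17

[4] sum 4 len 1
[4, 0] sum 4 len 2
[4, 0, 1] sum 5 len 3
[4, 0, 1, 0] sum 5 len 4
[4, 0, 1, 0, 0] sum 5 len 5
[4, 0, 1, 0, 0, 6] sum 11 len 6
[4, 0, 1, 0, 0, 6, 9] sum 20 len 7
[4, 0, 1, 0, 0, 6, 9, 3] sum 23 len 8
[4, 0, 1, 0, 0, 6, 9, 3, 3] sum 26 len 9
[4, 0, 1, 0, 0, 6, 9, 3, 3, 2] sum 28 len 10
[4, 0, 1, 0, 0, 6, 9, 3, 3, 2, 4] sum 32 len 11
[4, 0, 1, 0, 0, 6, 9, 3, 3, 2, 4, 4] sum 36 len 12
[4, 0, 1, 0, 0, 6, 9, 3, 3, 2, 4, 4, 3] sum 39 len 13
[4, 0, 1, 0, 0, 6, 9, 3, 3, 2, 4, 4, 3, 3] sum 42 len 14
[4, 0, 1, 0, 0, 6, 9, 3, 3, 2, 4, 4, 3, 3, 3] sum 45 len 15
[4, 0, 1, 0, 0, 6, 9, 3, 3, 2, 4, 4, 3, 3, 3, 0] sum 45 len 16
[4, 0, 1, 0, 0, 6, 9, 3, 3, 2, 4, 4, 3, 3, 3, 0, 1] sum 46 len 17
[0, 1, 0, 0, 6, 9, 3, 3, 2, 4, 4, 3, 3, 3, 0, 1, 4] sum 46 len 17
[9, 3, 3, 2, 4, 4, 3, 3, 3, 0, 1, 4, 6] sum 45 len 13
[3, 3, 2, 4, 4, 3, 3, 3, 0, 1, 4, 6, 5] sum 41 len 13
Longest length seen: 17.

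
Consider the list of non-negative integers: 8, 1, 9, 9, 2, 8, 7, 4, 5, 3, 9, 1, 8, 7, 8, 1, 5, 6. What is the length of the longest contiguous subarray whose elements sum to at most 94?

Extend to the right; shrink from the left whenever the sum exceeds 94:
add 8: [8] sum 8, len 1
add 1: [8, 1] sum 9, len 2
add 9: [8, 1, 9] sum 18, len 3
add 9: [8, 1, 9, 9] sum 27, len 4
add 2: [8, 1, 9, 9, 2] sum 29, len 5
add 8: [8, 1, 9, 9, 2, 8] sum 37, len 6
add 7: [8, 1, 9, 9, 2, 8, 7] sum 44, len 7
add 4: [8, 1, 9, 9, 2, 8, 7, 4] sum 48, len 8
add 5: [8, 1, 9, 9, 2, 8, 7, 4, 5] sum 53, len 9
add 3: [8, 1, 9, 9, 2, 8, 7, 4, 5, 3] sum 56, len 10
add 9: [8, 1, 9, 9, 2, 8, 7, 4, 5, 3, 9] sum 65, len 11
add 1: [8, 1, 9, 9, 2, 8, 7, 4, 5, 3, 9, 1] sum 66, len 12
add 8: [8, 1, 9, 9, 2, 8, 7, 4, 5, 3, 9, 1, 8] sum 74, len 13
add 7: [8, 1, 9, 9, 2, 8, 7, 4, 5, 3, 9, 1, 8, 7] sum 81, len 14
add 8: [8, 1, 9, 9, 2, 8, 7, 4, 5, 3, 9, 1, 8, 7, 8] sum 89, len 15
add 1: [8, 1, 9, 9, 2, 8, 7, 4, 5, 3, 9, 1, 8, 7, 8, 1] sum 90, len 16
add 5: [1, 9, 9, 2, 8, 7, 4, 5, 3, 9, 1, 8, 7, 8, 1, 5] sum 87, len 16
add 6: [1, 9, 9, 2, 8, 7, 4, 5, 3, 9, 1, 8, 7, 8, 1, 5, 6] sum 93, len 17
Longest length seen: 17.

17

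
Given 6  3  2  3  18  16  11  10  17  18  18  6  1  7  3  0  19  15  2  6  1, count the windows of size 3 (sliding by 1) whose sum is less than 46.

[6, 3, 2] → sum 11  < 46 ✓
[3, 2, 3] → sum 8  < 46 ✓
[2, 3, 18] → sum 23  < 46 ✓
[3, 18, 16] → sum 37  < 46 ✓
[18, 16, 11] → sum 45  < 46 ✓
[16, 11, 10] → sum 37  < 46 ✓
[11, 10, 17] → sum 38  < 46 ✓
[10, 17, 18] → sum 45  < 46 ✓
[17, 18, 18] → sum 53
[18, 18, 6] → sum 42  < 46 ✓
[18, 6, 1] → sum 25  < 46 ✓
[6, 1, 7] → sum 14  < 46 ✓
[1, 7, 3] → sum 11  < 46 ✓
[7, 3, 0] → sum 10  < 46 ✓
[3, 0, 19] → sum 22  < 46 ✓
[0, 19, 15] → sum 34  < 46 ✓
[19, 15, 2] → sum 36  < 46 ✓
[15, 2, 6] → sum 23  < 46 ✓
[2, 6, 1] → sum 9  < 46 ✓
18 windows satisfy the condition.

18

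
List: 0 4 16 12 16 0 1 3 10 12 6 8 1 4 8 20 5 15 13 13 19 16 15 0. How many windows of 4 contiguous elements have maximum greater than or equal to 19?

0 4 16 12 → max 16
4 16 12 16 → max 16
16 12 16 0 → max 16
12 16 0 1 → max 16
16 0 1 3 → max 16
0 1 3 10 → max 10
1 3 10 12 → max 12
3 10 12 6 → max 12
10 12 6 8 → max 12
12 6 8 1 → max 12
6 8 1 4 → max 8
8 1 4 8 → max 8
1 4 8 20 → max 20  ≥ 19 ✓
4 8 20 5 → max 20  ≥ 19 ✓
8 20 5 15 → max 20  ≥ 19 ✓
20 5 15 13 → max 20  ≥ 19 ✓
5 15 13 13 → max 15
15 13 13 19 → max 19  ≥ 19 ✓
13 13 19 16 → max 19  ≥ 19 ✓
13 19 16 15 → max 19  ≥ 19 ✓
19 16 15 0 → max 19  ≥ 19 ✓
8 windows satisfy the condition.

8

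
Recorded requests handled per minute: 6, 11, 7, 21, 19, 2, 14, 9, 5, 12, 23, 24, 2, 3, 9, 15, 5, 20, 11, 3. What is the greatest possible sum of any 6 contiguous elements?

Window sums for each of the 15 positions:
(6, 11, 7, 21, 19, 2) → sum 66
(11, 7, 21, 19, 2, 14) → sum 74
(7, 21, 19, 2, 14, 9) → sum 72
(21, 19, 2, 14, 9, 5) → sum 70
(19, 2, 14, 9, 5, 12) → sum 61
(2, 14, 9, 5, 12, 23) → sum 65
(14, 9, 5, 12, 23, 24) → sum 87
(9, 5, 12, 23, 24, 2) → sum 75
(5, 12, 23, 24, 2, 3) → sum 69
(12, 23, 24, 2, 3, 9) → sum 73
(23, 24, 2, 3, 9, 15) → sum 76
(24, 2, 3, 9, 15, 5) → sum 58
(2, 3, 9, 15, 5, 20) → sum 54
(3, 9, 15, 5, 20, 11) → sum 63
(9, 15, 5, 20, 11, 3) → sum 63
Greatest of these is 87.

87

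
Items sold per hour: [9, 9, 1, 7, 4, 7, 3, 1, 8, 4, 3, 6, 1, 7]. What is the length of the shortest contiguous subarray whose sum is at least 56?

add 9: running sum 9 < 56
add 9: running sum 18 < 56
add 1: running sum 19 < 56
add 7: running sum 26 < 56
add 4: running sum 30 < 56
add 7: running sum 37 < 56
add 3: running sum 40 < 56
add 1: running sum 41 < 56
add 8: running sum 49 < 56
add 4: running sum 53 < 56
add 3: shortest ending here [9, 9, 1, 7, 4, 7, 3, 1, 8, 4, 3] sum 56, len 11
add 6: shortest ending here [9, 9, 1, 7, 4, 7, 3, 1, 8, 4, 3, 6] sum 62, len 12
add 1: shortest ending here [9, 9, 1, 7, 4, 7, 3, 1, 8, 4, 3, 6, 1] sum 63, len 13
add 7: shortest ending here [9, 1, 7, 4, 7, 3, 1, 8, 4, 3, 6, 1, 7] sum 61, len 13
Shortest qualifying length: 11.

11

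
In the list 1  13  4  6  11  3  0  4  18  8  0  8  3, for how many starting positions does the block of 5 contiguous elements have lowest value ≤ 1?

8

[1, 13, 4, 6, 11] → min 1  ≤ 1 ✓
[13, 4, 6, 11, 3] → min 3
[4, 6, 11, 3, 0] → min 0  ≤ 1 ✓
[6, 11, 3, 0, 4] → min 0  ≤ 1 ✓
[11, 3, 0, 4, 18] → min 0  ≤ 1 ✓
[3, 0, 4, 18, 8] → min 0  ≤ 1 ✓
[0, 4, 18, 8, 0] → min 0  ≤ 1 ✓
[4, 18, 8, 0, 8] → min 0  ≤ 1 ✓
[18, 8, 0, 8, 3] → min 0  ≤ 1 ✓
8 windows satisfy the condition.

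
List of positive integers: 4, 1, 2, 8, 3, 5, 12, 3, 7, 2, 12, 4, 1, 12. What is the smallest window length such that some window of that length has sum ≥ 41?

6

Extend right; whenever the sum reaches 41, record the length and shrink from the left:
add 4: running sum 4 < 41
add 1: running sum 5 < 41
add 2: running sum 7 < 41
add 8: running sum 15 < 41
add 3: running sum 18 < 41
add 5: running sum 23 < 41
add 12: running sum 35 < 41
add 3: running sum 38 < 41
add 7: shortest ending here [1, 2, 8, 3, 5, 12, 3, 7] sum 41, len 8
add 2: shortest ending here [2, 8, 3, 5, 12, 3, 7, 2] sum 42, len 8
add 12: shortest ending here [5, 12, 3, 7, 2, 12] sum 41, len 6
add 4: shortest ending here [5, 12, 3, 7, 2, 12, 4] sum 45, len 7
add 1: shortest ending here [12, 3, 7, 2, 12, 4, 1] sum 41, len 7
add 12: shortest ending here [3, 7, 2, 12, 4, 1, 12] sum 41, len 7
Shortest qualifying length: 6.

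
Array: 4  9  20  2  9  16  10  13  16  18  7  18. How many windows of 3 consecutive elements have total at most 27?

1

(4, 9, 20) → sum 33
(9, 20, 2) → sum 31
(20, 2, 9) → sum 31
(2, 9, 16) → sum 27  ≤ 27 ✓
(9, 16, 10) → sum 35
(16, 10, 13) → sum 39
(10, 13, 16) → sum 39
(13, 16, 18) → sum 47
(16, 18, 7) → sum 41
(18, 7, 18) → sum 43
1 window satisfy the condition.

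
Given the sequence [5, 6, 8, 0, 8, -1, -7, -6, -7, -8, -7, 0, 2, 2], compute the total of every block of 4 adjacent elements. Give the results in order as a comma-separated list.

5 6 8 0 → sum 19
6 8 0 8 → sum 22
8 0 8 -1 → sum 15
0 8 -1 -7 → sum 0
8 -1 -7 -6 → sum -6
-1 -7 -6 -7 → sum -21
-7 -6 -7 -8 → sum -28
-6 -7 -8 -7 → sum -28
-7 -8 -7 0 → sum -22
-8 -7 0 2 → sum -13
-7 0 2 2 → sum -3

19, 22, 15, 0, -6, -21, -28, -28, -22, -13, -3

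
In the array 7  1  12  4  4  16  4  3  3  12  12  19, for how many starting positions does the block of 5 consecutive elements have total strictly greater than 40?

[7, 1, 12, 4, 4] → sum 28
[1, 12, 4, 4, 16] → sum 37
[12, 4, 4, 16, 4] → sum 40
[4, 4, 16, 4, 3] → sum 31
[4, 16, 4, 3, 3] → sum 30
[16, 4, 3, 3, 12] → sum 38
[4, 3, 3, 12, 12] → sum 34
[3, 3, 12, 12, 19] → sum 49  > 40 ✓
1 window satisfy the condition.

1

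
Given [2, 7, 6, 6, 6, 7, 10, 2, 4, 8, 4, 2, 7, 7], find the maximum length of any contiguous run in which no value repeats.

6

[2] len 1
[2, 7] len 2
[2, 7, 6] len 3
[6] len 1
[6] len 1
[6, 7] len 2
[6, 7, 10] len 3
[6, 7, 10, 2] len 4
[6, 7, 10, 2, 4] len 5
[6, 7, 10, 2, 4, 8] len 6
[8, 4] len 2
[8, 4, 2] len 3
[8, 4, 2, 7] len 4
[7] len 1
Longest all-distinct length: 6.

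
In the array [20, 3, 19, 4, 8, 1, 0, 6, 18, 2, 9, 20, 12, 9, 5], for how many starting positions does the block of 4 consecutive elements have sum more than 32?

7

20 3 19 4 → sum 46  > 32 ✓
3 19 4 8 → sum 34  > 32 ✓
19 4 8 1 → sum 32
4 8 1 0 → sum 13
8 1 0 6 → sum 15
1 0 6 18 → sum 25
0 6 18 2 → sum 26
6 18 2 9 → sum 35  > 32 ✓
18 2 9 20 → sum 49  > 32 ✓
2 9 20 12 → sum 43  > 32 ✓
9 20 12 9 → sum 50  > 32 ✓
20 12 9 5 → sum 46  > 32 ✓
7 windows satisfy the condition.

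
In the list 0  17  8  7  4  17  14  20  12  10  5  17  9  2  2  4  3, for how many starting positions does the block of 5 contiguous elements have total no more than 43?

(0, 17, 8, 7, 4) → sum 36  ≤ 43 ✓
(17, 8, 7, 4, 17) → sum 53
(8, 7, 4, 17, 14) → sum 50
(7, 4, 17, 14, 20) → sum 62
(4, 17, 14, 20, 12) → sum 67
(17, 14, 20, 12, 10) → sum 73
(14, 20, 12, 10, 5) → sum 61
(20, 12, 10, 5, 17) → sum 64
(12, 10, 5, 17, 9) → sum 53
(10, 5, 17, 9, 2) → sum 43  ≤ 43 ✓
(5, 17, 9, 2, 2) → sum 35  ≤ 43 ✓
(17, 9, 2, 2, 4) → sum 34  ≤ 43 ✓
(9, 2, 2, 4, 3) → sum 20  ≤ 43 ✓
5 windows satisfy the condition.

5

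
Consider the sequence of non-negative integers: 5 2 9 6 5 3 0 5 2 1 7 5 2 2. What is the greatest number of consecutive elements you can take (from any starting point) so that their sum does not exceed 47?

add 5: [5] sum 5, len 1
add 2: [5, 2] sum 7, len 2
add 9: [5, 2, 9] sum 16, len 3
add 6: [5, 2, 9, 6] sum 22, len 4
add 5: [5, 2, 9, 6, 5] sum 27, len 5
add 3: [5, 2, 9, 6, 5, 3] sum 30, len 6
add 0: [5, 2, 9, 6, 5, 3, 0] sum 30, len 7
add 5: [5, 2, 9, 6, 5, 3, 0, 5] sum 35, len 8
add 2: [5, 2, 9, 6, 5, 3, 0, 5, 2] sum 37, len 9
add 1: [5, 2, 9, 6, 5, 3, 0, 5, 2, 1] sum 38, len 10
add 7: [5, 2, 9, 6, 5, 3, 0, 5, 2, 1, 7] sum 45, len 11
add 5: [2, 9, 6, 5, 3, 0, 5, 2, 1, 7, 5] sum 45, len 11
add 2: [2, 9, 6, 5, 3, 0, 5, 2, 1, 7, 5, 2] sum 47, len 12
add 2: [9, 6, 5, 3, 0, 5, 2, 1, 7, 5, 2, 2] sum 47, len 12
Longest length seen: 12.

12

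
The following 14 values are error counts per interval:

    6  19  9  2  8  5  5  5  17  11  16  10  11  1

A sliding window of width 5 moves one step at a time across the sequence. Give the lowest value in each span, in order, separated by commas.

(6, 19, 9, 2, 8) → min 2
(19, 9, 2, 8, 5) → min 2
(9, 2, 8, 5, 5) → min 2
(2, 8, 5, 5, 5) → min 2
(8, 5, 5, 5, 17) → min 5
(5, 5, 5, 17, 11) → min 5
(5, 5, 17, 11, 16) → min 5
(5, 17, 11, 16, 10) → min 5
(17, 11, 16, 10, 11) → min 10
(11, 16, 10, 11, 1) → min 1

2, 2, 2, 2, 5, 5, 5, 5, 10, 1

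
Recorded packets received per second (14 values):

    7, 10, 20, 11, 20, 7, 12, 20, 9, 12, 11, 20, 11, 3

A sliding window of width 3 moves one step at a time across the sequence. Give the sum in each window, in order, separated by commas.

37, 41, 51, 38, 39, 39, 41, 41, 32, 43, 42, 34

[7, 10, 20] → sum 37
[10, 20, 11] → sum 41
[20, 11, 20] → sum 51
[11, 20, 7] → sum 38
[20, 7, 12] → sum 39
[7, 12, 20] → sum 39
[12, 20, 9] → sum 41
[20, 9, 12] → sum 41
[9, 12, 11] → sum 32
[12, 11, 20] → sum 43
[11, 20, 11] → sum 42
[20, 11, 3] → sum 34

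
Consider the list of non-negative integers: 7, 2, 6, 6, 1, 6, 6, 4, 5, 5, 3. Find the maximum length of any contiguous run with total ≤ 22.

Extend to the right; shrink from the left whenever the sum exceeds 22:
add 7: [7] sum 7, len 1
add 2: [7, 2] sum 9, len 2
add 6: [7, 2, 6] sum 15, len 3
add 6: [7, 2, 6, 6] sum 21, len 4
add 1: [7, 2, 6, 6, 1] sum 22, len 5
add 6: [2, 6, 6, 1, 6] sum 21, len 5
add 6: [6, 1, 6, 6] sum 19, len 4
add 4: [1, 6, 6, 4] sum 17, len 4
add 5: [1, 6, 6, 4, 5] sum 22, len 5
add 5: [6, 4, 5, 5] sum 20, len 4
add 3: [4, 5, 5, 3] sum 17, len 4
Longest length seen: 5.

5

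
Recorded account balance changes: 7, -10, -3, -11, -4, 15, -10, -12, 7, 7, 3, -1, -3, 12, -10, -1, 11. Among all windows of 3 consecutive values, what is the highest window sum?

(7, -10, -3) → sum -6
(-10, -3, -11) → sum -24
(-3, -11, -4) → sum -18
(-11, -4, 15) → sum 0
(-4, 15, -10) → sum 1
(15, -10, -12) → sum -7
(-10, -12, 7) → sum -15
(-12, 7, 7) → sum 2
(7, 7, 3) → sum 17
(7, 3, -1) → sum 9
(3, -1, -3) → sum -1
(-1, -3, 12) → sum 8
(-3, 12, -10) → sum -1
(12, -10, -1) → sum 1
(-10, -1, 11) → sum 0
Highest of these is 17.

17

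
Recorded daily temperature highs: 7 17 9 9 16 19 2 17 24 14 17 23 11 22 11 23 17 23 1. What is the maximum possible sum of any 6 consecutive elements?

111

Each size-6 window and its sum:
7 17 9 9 16 19 → sum 77
17 9 9 16 19 2 → sum 72
9 9 16 19 2 17 → sum 72
9 16 19 2 17 24 → sum 87
16 19 2 17 24 14 → sum 92
19 2 17 24 14 17 → sum 93
2 17 24 14 17 23 → sum 97
17 24 14 17 23 11 → sum 106
24 14 17 23 11 22 → sum 111
14 17 23 11 22 11 → sum 98
17 23 11 22 11 23 → sum 107
23 11 22 11 23 17 → sum 107
11 22 11 23 17 23 → sum 107
22 11 23 17 23 1 → sum 97
Maximum of these is 111.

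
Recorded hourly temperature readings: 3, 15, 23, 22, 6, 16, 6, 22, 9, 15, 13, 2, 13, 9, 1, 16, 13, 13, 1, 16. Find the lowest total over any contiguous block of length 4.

3 15 23 22 → sum 63
15 23 22 6 → sum 66
23 22 6 16 → sum 67
22 6 16 6 → sum 50
6 16 6 22 → sum 50
16 6 22 9 → sum 53
6 22 9 15 → sum 52
22 9 15 13 → sum 59
9 15 13 2 → sum 39
15 13 2 13 → sum 43
13 2 13 9 → sum 37
2 13 9 1 → sum 25
13 9 1 16 → sum 39
9 1 16 13 → sum 39
1 16 13 13 → sum 43
16 13 13 1 → sum 43
13 13 1 16 → sum 43
Lowest of these is 25.

25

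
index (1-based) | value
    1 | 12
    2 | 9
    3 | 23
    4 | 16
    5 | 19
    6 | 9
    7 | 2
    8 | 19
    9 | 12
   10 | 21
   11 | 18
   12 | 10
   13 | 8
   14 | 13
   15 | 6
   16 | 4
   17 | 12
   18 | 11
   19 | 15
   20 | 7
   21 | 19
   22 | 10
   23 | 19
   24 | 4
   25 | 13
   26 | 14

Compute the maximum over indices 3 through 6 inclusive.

23

Elements at indices 3..6: 23, 16, 19, 9
max(23, 16, 19, 9) = 23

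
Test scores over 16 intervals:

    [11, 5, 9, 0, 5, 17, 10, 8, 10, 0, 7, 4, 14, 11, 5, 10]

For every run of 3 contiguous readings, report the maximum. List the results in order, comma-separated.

11, 9, 9, 17, 17, 17, 10, 10, 10, 7, 14, 14, 14, 11

[11, 5, 9] → max 11
[5, 9, 0] → max 9
[9, 0, 5] → max 9
[0, 5, 17] → max 17
[5, 17, 10] → max 17
[17, 10, 8] → max 17
[10, 8, 10] → max 10
[8, 10, 0] → max 10
[10, 0, 7] → max 10
[0, 7, 4] → max 7
[7, 4, 14] → max 14
[4, 14, 11] → max 14
[14, 11, 5] → max 14
[11, 5, 10] → max 11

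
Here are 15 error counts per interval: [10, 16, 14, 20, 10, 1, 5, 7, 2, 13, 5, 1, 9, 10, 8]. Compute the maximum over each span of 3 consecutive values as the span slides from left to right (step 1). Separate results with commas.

Sliding a size-3 window across the 15 values:
(10, 16, 14) → max 16
(16, 14, 20) → max 20
(14, 20, 10) → max 20
(20, 10, 1) → max 20
(10, 1, 5) → max 10
(1, 5, 7) → max 7
(5, 7, 2) → max 7
(7, 2, 13) → max 13
(2, 13, 5) → max 13
(13, 5, 1) → max 13
(5, 1, 9) → max 9
(1, 9, 10) → max 10
(9, 10, 8) → max 10

16, 20, 20, 20, 10, 7, 7, 13, 13, 13, 9, 10, 10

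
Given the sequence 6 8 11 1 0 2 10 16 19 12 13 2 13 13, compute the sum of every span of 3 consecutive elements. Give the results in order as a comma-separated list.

(6, 8, 11) → sum 25
(8, 11, 1) → sum 20
(11, 1, 0) → sum 12
(1, 0, 2) → sum 3
(0, 2, 10) → sum 12
(2, 10, 16) → sum 28
(10, 16, 19) → sum 45
(16, 19, 12) → sum 47
(19, 12, 13) → sum 44
(12, 13, 2) → sum 27
(13, 2, 13) → sum 28
(2, 13, 13) → sum 28

25, 20, 12, 3, 12, 28, 45, 47, 44, 27, 28, 28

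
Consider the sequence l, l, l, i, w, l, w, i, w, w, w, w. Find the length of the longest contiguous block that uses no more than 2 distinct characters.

add l: window [l] (1 distinct), len 1
add l: window [l, l] (1 distinct), len 2
add l: window [l, l, l] (1 distinct), len 3
add i: window [l, l, l, i] (2 distinct), len 4
add w: window [i, w] (2 distinct), len 2
add l: window [w, l] (2 distinct), len 2
add w: window [w, l, w] (2 distinct), len 3
add i: window [w, i] (2 distinct), len 2
add w: window [w, i, w] (2 distinct), len 3
add w: window [w, i, w, w] (2 distinct), len 4
add w: window [w, i, w, w, w] (2 distinct), len 5
add w: window [w, i, w, w, w, w] (2 distinct), len 6
Longest length with ≤2 distinct: 6.

6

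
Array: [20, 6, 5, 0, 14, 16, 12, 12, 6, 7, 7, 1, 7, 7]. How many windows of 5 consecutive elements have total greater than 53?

(20, 6, 5, 0, 14) → sum 45
(6, 5, 0, 14, 16) → sum 41
(5, 0, 14, 16, 12) → sum 47
(0, 14, 16, 12, 12) → sum 54  > 53 ✓
(14, 16, 12, 12, 6) → sum 60  > 53 ✓
(16, 12, 12, 6, 7) → sum 53
(12, 12, 6, 7, 7) → sum 44
(12, 6, 7, 7, 1) → sum 33
(6, 7, 7, 1, 7) → sum 28
(7, 7, 1, 7, 7) → sum 29
2 windows satisfy the condition.

2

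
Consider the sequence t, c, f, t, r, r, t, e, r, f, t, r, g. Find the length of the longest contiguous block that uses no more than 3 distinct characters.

Extend right; when distinct count exceeds 3, shrink from the left:
add t: window [t] (1 distinct), len 1
add c: window [t, c] (2 distinct), len 2
add f: window [t, c, f] (3 distinct), len 3
add t: window [t, c, f, t] (3 distinct), len 4
add r: window [f, t, r] (3 distinct), len 3
add r: window [f, t, r, r] (3 distinct), len 4
add t: window [f, t, r, r, t] (3 distinct), len 5
add e: window [t, r, r, t, e] (3 distinct), len 5
add r: window [t, r, r, t, e, r] (3 distinct), len 6
add f: window [e, r, f] (3 distinct), len 3
add t: window [r, f, t] (3 distinct), len 3
add r: window [r, f, t, r] (3 distinct), len 4
add g: window [t, r, g] (3 distinct), len 3
Longest length with ≤3 distinct: 6.

6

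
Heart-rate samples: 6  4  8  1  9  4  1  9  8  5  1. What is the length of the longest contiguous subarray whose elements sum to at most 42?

add 6: [6] sum 6, len 1
add 4: [6, 4] sum 10, len 2
add 8: [6, 4, 8] sum 18, len 3
add 1: [6, 4, 8, 1] sum 19, len 4
add 9: [6, 4, 8, 1, 9] sum 28, len 5
add 4: [6, 4, 8, 1, 9, 4] sum 32, len 6
add 1: [6, 4, 8, 1, 9, 4, 1] sum 33, len 7
add 9: [6, 4, 8, 1, 9, 4, 1, 9] sum 42, len 8
add 8: [8, 1, 9, 4, 1, 9, 8] sum 40, len 7
add 5: [1, 9, 4, 1, 9, 8, 5] sum 37, len 7
add 1: [1, 9, 4, 1, 9, 8, 5, 1] sum 38, len 8
Longest length seen: 8.

8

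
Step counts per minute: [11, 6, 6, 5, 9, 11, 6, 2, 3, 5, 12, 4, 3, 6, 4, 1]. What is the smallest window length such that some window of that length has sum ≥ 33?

5

add 11: running sum 11 < 33
add 6: running sum 17 < 33
add 6: running sum 23 < 33
add 5: running sum 28 < 33
end 4: [11, 6, 6, 5, 9] sum 37, len 5
end 5: [6, 6, 5, 9, 11] sum 37, len 5
end 6: [6, 5, 9, 11, 6] sum 37, len 5
end 7: [5, 9, 11, 6, 2] sum 33, len 5
end 8: [5, 9, 11, 6, 2, 3] sum 36, len 6
end 9: [9, 11, 6, 2, 3, 5] sum 36, len 6
end 10: [11, 6, 2, 3, 5, 12] sum 39, len 6
end 11: [11, 6, 2, 3, 5, 12, 4] sum 43, len 7
end 12: [6, 2, 3, 5, 12, 4, 3] sum 35, len 7
end 13: [3, 5, 12, 4, 3, 6] sum 33, len 6
end 14: [5, 12, 4, 3, 6, 4] sum 34, len 6
end 15: [5, 12, 4, 3, 6, 4, 1] sum 35, len 7
Shortest qualifying length: 5.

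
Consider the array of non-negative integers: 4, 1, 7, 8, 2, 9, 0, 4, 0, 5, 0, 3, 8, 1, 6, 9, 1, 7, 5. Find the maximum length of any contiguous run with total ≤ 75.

[4] sum 4 len 1
[4, 1] sum 5 len 2
[4, 1, 7] sum 12 len 3
[4, 1, 7, 8] sum 20 len 4
[4, 1, 7, 8, 2] sum 22 len 5
[4, 1, 7, 8, 2, 9] sum 31 len 6
[4, 1, 7, 8, 2, 9, 0] sum 31 len 7
[4, 1, 7, 8, 2, 9, 0, 4] sum 35 len 8
[4, 1, 7, 8, 2, 9, 0, 4, 0] sum 35 len 9
[4, 1, 7, 8, 2, 9, 0, 4, 0, 5] sum 40 len 10
[4, 1, 7, 8, 2, 9, 0, 4, 0, 5, 0] sum 40 len 11
[4, 1, 7, 8, 2, 9, 0, 4, 0, 5, 0, 3] sum 43 len 12
[4, 1, 7, 8, 2, 9, 0, 4, 0, 5, 0, 3, 8] sum 51 len 13
[4, 1, 7, 8, 2, 9, 0, 4, 0, 5, 0, 3, 8, 1] sum 52 len 14
[4, 1, 7, 8, 2, 9, 0, 4, 0, 5, 0, 3, 8, 1, 6] sum 58 len 15
[4, 1, 7, 8, 2, 9, 0, 4, 0, 5, 0, 3, 8, 1, 6, 9] sum 67 len 16
[4, 1, 7, 8, 2, 9, 0, 4, 0, 5, 0, 3, 8, 1, 6, 9, 1] sum 68 len 17
[4, 1, 7, 8, 2, 9, 0, 4, 0, 5, 0, 3, 8, 1, 6, 9, 1, 7] sum 75 len 18
[7, 8, 2, 9, 0, 4, 0, 5, 0, 3, 8, 1, 6, 9, 1, 7, 5] sum 75 len 17
Longest length seen: 18.

18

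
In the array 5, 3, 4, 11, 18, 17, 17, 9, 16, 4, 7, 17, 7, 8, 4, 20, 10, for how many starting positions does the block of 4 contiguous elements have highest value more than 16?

12

(5, 3, 4, 11) → max 11
(3, 4, 11, 18) → max 18  > 16 ✓
(4, 11, 18, 17) → max 18  > 16 ✓
(11, 18, 17, 17) → max 18  > 16 ✓
(18, 17, 17, 9) → max 18  > 16 ✓
(17, 17, 9, 16) → max 17  > 16 ✓
(17, 9, 16, 4) → max 17  > 16 ✓
(9, 16, 4, 7) → max 16
(16, 4, 7, 17) → max 17  > 16 ✓
(4, 7, 17, 7) → max 17  > 16 ✓
(7, 17, 7, 8) → max 17  > 16 ✓
(17, 7, 8, 4) → max 17  > 16 ✓
(7, 8, 4, 20) → max 20  > 16 ✓
(8, 4, 20, 10) → max 20  > 16 ✓
12 windows satisfy the condition.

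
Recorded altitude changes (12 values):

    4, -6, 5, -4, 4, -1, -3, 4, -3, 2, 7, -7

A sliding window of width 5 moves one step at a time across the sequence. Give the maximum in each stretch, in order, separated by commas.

[4, -6, 5, -4, 4] → max 5
[-6, 5, -4, 4, -1] → max 5
[5, -4, 4, -1, -3] → max 5
[-4, 4, -1, -3, 4] → max 4
[4, -1, -3, 4, -3] → max 4
[-1, -3, 4, -3, 2] → max 4
[-3, 4, -3, 2, 7] → max 7
[4, -3, 2, 7, -7] → max 7

5, 5, 5, 4, 4, 4, 7, 7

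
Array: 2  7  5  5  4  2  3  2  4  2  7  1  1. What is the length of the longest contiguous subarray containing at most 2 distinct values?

3

Extend right; when distinct count exceeds 2, shrink from the left:
add 2: window [2] (1 distinct), len 1
add 7: window [2, 7] (2 distinct), len 2
add 5: window [7, 5] (2 distinct), len 2
add 5: window [7, 5, 5] (2 distinct), len 3
add 4: window [5, 5, 4] (2 distinct), len 3
add 2: window [4, 2] (2 distinct), len 2
add 3: window [2, 3] (2 distinct), len 2
add 2: window [2, 3, 2] (2 distinct), len 3
add 4: window [2, 4] (2 distinct), len 2
add 2: window [2, 4, 2] (2 distinct), len 3
add 7: window [2, 7] (2 distinct), len 2
add 1: window [7, 1] (2 distinct), len 2
add 1: window [7, 1, 1] (2 distinct), len 3
Longest length with ≤2 distinct: 3.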